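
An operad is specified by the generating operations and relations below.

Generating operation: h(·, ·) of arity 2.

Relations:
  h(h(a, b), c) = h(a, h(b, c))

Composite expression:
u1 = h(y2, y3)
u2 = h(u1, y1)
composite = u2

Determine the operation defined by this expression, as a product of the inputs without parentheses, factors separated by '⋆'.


Key point: h is associative — brackets drop, the y-order remains.
h(y2, y3) spells out as y2 ⋆ y3
h(h(y2, y3), y1) spells out as y2 ⋆ y3 ⋆ y1

y2 ⋆ y3 ⋆ y1


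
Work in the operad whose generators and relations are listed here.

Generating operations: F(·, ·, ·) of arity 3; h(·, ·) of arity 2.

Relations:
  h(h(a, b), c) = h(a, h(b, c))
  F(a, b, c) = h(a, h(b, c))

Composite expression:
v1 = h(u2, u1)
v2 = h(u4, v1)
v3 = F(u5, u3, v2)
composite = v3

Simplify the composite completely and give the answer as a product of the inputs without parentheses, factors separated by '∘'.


u5 ∘ u3 ∘ u4 ∘ u2 ∘ u1

The F-tree's shape is irrelevant; the u-reading-order decides.
h(u2, u1) collapses to u2 ∘ u1
h(u4, h(u2, u1)) collapses to u4 ∘ u2 ∘ u1
F(u5, u3, h(u4, h(u2, u1))) collapses to u5 ∘ u3 ∘ u4 ∘ u2 ∘ u1


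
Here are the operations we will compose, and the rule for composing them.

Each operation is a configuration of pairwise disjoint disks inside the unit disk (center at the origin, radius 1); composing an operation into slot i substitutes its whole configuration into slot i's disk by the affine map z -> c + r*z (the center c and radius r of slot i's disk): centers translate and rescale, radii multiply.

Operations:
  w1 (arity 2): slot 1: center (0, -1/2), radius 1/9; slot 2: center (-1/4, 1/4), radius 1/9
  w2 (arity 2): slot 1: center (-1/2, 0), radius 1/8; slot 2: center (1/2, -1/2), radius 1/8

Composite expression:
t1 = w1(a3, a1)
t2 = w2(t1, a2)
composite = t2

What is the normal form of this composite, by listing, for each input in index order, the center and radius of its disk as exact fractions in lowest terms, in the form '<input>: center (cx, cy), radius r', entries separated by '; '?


a1: center (-17/32, 1/32), radius 1/72; a2: center (1/2, -1/2), radius 1/8; a3: center (-1/2, -1/16), radius 1/72

Only the slot chain above each a matters under w2; compose those maps.
input a3: composing its 2 substitution steps yields center (-1/2, -1/16), radius 1/72
input a1: composing its 2 substitution steps yields center (-17/32, 1/32), radius 1/72
input a2: composing its 1 substitution step yields center (1/2, -1/2), radius 1/8


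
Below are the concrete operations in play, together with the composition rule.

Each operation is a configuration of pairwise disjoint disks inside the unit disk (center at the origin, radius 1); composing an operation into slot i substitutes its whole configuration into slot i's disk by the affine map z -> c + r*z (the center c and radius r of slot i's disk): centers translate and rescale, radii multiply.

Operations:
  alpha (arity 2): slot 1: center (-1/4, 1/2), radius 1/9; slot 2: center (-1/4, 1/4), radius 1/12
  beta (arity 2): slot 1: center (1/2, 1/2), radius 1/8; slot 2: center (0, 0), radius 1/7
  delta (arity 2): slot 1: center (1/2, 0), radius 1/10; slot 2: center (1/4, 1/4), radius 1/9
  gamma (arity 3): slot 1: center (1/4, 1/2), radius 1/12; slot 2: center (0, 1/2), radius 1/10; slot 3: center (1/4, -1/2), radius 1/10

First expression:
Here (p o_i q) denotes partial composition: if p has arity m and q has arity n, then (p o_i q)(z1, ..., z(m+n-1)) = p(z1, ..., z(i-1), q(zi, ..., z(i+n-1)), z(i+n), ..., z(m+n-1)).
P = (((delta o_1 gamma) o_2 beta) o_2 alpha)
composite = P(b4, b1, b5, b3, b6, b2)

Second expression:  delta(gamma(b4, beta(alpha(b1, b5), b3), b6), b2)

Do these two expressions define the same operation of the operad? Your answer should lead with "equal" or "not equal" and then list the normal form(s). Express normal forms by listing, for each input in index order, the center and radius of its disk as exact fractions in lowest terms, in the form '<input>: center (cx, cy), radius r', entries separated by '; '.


Reducing the first expression gives b1: center (323/640, 89/1600), radius 1/7200; b2: center (1/4, 1/4), radius 1/9; b3: center (1/2, 1/20), radius 1/700; b4: center (21/40, 1/20), radius 1/120; b5: center (323/640, 177/3200), radius 1/9600; b6: center (21/40, -1/20), radius 1/100
Reducing the second expression gives b1: center (323/640, 89/1600), radius 1/7200; b2: center (1/4, 1/4), radius 1/9; b3: center (1/2, 1/20), radius 1/700; b4: center (21/40, 1/20), radius 1/120; b5: center (323/640, 177/3200), radius 1/9600; b6: center (21/40, -1/20), radius 1/100
The forms coincide; equal.

equal — both sides give b1: center (323/640, 89/1600), radius 1/7200; b2: center (1/4, 1/4), radius 1/9; b3: center (1/2, 1/20), radius 1/700; b4: center (21/40, 1/20), radius 1/120; b5: center (323/640, 177/3200), radius 1/9600; b6: center (21/40, -1/20), radius 1/100


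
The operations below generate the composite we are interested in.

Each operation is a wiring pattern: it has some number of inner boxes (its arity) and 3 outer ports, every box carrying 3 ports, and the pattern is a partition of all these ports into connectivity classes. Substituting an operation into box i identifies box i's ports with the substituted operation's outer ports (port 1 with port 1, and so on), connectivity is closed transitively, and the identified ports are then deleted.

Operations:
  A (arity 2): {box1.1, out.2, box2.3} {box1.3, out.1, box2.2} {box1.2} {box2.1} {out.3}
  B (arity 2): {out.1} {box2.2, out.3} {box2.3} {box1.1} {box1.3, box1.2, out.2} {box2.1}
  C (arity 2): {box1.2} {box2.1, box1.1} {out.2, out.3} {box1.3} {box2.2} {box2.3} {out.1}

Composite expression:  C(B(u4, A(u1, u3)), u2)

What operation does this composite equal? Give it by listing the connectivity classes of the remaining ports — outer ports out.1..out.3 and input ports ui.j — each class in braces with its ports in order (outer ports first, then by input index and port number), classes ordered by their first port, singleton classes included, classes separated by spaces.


{out.1} {out.2, out.3} {u1.1, u3.3} {u1.2} {u1.3, u3.2} {u2.1} {u2.2} {u2.3} {u3.1} {u4.1} {u4.2, u4.3}


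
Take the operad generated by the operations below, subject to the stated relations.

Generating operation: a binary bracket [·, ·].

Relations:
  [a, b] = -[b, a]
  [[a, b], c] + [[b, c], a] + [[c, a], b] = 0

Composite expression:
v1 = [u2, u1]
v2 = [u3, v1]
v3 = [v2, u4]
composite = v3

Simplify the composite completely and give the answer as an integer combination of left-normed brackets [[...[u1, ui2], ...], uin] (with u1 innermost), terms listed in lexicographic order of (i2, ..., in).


[[[u1, u2], u3], u4]

Left-normed coefficients sit on the u1-initial expansion words.
Composite bracket: [[u3, [u2, u1]], u4]
The bracket unfolds into 8 signed words via [a, b] = ab - ba (2^3 = 8).
Coefficients come from the u1-initial words:
  u1u2u3u4 appears with sign +1, giving the term +[[[u1, u2], u3], u4]


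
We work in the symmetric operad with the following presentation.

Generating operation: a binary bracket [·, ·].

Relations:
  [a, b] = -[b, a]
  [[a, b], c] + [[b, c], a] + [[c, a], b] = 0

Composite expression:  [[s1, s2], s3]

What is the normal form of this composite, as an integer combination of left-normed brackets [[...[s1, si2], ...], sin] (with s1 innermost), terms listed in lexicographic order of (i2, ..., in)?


[[s1, s2], s3]

Antisymmetry and Jacobi reduce to s1-anchored left-normed brackets.
Composite bracket: [[s1, s2], s3]
Expanding via [a, b] = ab - ba: 4 signed words (2^2 = 4).
Only words starting with s1 matter:
  sign of s1s2s3 is +1, so it contributes +[[s1, s2], s3]


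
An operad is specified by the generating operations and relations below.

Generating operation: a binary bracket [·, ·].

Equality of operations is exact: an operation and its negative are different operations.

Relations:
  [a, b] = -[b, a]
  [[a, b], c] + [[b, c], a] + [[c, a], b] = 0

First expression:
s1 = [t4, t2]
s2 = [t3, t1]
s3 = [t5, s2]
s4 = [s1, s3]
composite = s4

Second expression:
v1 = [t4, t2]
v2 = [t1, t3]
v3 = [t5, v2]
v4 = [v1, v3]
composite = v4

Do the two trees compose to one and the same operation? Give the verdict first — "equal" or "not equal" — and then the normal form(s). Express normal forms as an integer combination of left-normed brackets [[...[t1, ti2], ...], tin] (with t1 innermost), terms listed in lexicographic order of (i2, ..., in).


not equal: they reduce to [[[[t1, t3], t5], t2], t4] - [[[[t1, t3], t5], t4], t2] and -[[[[t1, t3], t5], t2], t4] + [[[[t1, t3], t5], t4], t2]

The first expression, normalized: [[[[t1, t3], t5], t2], t4] - [[[[t1, t3], t5], t4], t2]
The second expression, normalized: -[[[[t1, t3], t5], t2], t4] + [[[[t1, t3], t5], t4], t2]
Different reductions; not equal.


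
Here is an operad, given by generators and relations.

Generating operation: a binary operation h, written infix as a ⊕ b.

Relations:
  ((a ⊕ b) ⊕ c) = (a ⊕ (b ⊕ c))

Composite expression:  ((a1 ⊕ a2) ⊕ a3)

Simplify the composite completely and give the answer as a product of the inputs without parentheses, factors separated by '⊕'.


a1 ⊕ a2 ⊕ a3


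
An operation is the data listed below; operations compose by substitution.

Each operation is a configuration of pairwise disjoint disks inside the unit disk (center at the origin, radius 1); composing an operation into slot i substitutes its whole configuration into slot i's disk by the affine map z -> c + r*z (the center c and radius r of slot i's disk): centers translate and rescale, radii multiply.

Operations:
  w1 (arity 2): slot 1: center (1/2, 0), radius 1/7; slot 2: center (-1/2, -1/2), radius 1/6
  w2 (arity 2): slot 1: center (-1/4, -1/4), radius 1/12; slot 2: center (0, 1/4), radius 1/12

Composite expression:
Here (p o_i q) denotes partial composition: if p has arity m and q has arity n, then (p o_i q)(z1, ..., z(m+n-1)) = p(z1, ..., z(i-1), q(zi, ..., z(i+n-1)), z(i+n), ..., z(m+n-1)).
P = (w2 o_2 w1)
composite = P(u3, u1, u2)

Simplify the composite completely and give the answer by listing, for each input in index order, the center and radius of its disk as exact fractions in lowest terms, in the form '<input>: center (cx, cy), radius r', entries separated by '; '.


u1: center (1/24, 1/4), radius 1/84; u2: center (-1/24, 5/24), radius 1/72; u3: center (-1/4, -1/4), radius 1/12

Below w2, radii multiply path by path; the u-disk centers shift.
u3: after 1 affine step, its disk has center (-1/4, -1/4), radius 1/12
u1: after 2 affine steps, its disk has center (1/24, 1/4), radius 1/84
u2: after 2 affine steps, its disk has center (-1/24, 5/24), radius 1/72


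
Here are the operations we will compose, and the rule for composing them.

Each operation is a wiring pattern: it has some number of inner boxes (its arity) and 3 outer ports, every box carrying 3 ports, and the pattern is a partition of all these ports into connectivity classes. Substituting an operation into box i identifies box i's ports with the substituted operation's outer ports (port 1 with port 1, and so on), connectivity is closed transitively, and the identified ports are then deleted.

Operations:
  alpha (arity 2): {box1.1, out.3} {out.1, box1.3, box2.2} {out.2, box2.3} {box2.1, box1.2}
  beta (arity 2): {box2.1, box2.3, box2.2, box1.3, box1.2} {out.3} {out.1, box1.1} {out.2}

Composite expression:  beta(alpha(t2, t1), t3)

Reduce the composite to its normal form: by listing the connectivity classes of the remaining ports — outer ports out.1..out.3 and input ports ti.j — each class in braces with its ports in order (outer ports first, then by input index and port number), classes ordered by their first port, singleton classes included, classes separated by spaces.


{out.1, t1.2, t2.3} {out.2} {out.3} {t1.1, t2.2} {t1.3, t2.1, t3.1, t3.2, t3.3}

Connectivity passes through glued beta-boundaries; trace each wire chain.
stage alpha: inputs (t2, t1), connectivity {out.1, t1.2, t2.3} {out.2, t1.3} {out.3, t2.1} {t1.1, t2.2}, out.j its boundary
stage beta: inputs (t2, t1, t3), connectivity {out.1, t1.2, t2.3} {out.2} {out.3} {t1.1, t2.2} {t1.3, t2.1, t3.1, t3.2, t3.3}, out.j its boundary


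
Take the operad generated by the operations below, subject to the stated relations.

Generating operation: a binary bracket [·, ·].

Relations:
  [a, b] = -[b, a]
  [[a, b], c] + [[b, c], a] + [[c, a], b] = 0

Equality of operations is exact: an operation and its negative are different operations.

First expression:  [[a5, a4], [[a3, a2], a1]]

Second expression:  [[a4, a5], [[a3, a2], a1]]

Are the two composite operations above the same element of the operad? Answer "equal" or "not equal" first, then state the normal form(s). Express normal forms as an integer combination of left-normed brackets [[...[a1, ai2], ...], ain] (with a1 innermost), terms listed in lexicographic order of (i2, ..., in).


not equal; the first gives [[[[a1, a2], a3], a4], a5] - [[[[a1, a2], a3], a5], a4] - [[[[a1, a3], a2], a4], a5] + [[[[a1, a3], a2], a5], a4] and the second -[[[[a1, a2], a3], a4], a5] + [[[[a1, a2], a3], a5], a4] + [[[[a1, a3], a2], a4], a5] - [[[[a1, a3], a2], a5], a4]

The first composite normalizes to [[[[a1, a2], a3], a4], a5] - [[[[a1, a2], a3], a5], a4] - [[[[a1, a3], a2], a4], a5] + [[[[a1, a3], a2], a5], a4]
The second composite normalizes to -[[[[a1, a2], a3], a4], a5] + [[[[a1, a2], a3], a5], a4] + [[[[a1, a3], a2], a4], a5] - [[[[a1, a3], a2], a5], a4]
The forms do not match — not equal.


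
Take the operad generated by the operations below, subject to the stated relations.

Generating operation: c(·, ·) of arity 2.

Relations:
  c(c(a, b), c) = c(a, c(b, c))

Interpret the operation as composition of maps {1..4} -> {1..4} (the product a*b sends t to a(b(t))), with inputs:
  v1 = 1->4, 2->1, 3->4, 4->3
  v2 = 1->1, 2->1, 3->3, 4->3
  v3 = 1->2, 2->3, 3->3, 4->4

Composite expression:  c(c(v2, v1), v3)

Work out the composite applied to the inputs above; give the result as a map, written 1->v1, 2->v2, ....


1->1, 2->3, 3->3, 4->3

c(v2, v1) = 1->3, 2->1, 3->3, 4->3
c(c(v2, v1), v3) = 1->1, 2->3, 3->3, 4->3


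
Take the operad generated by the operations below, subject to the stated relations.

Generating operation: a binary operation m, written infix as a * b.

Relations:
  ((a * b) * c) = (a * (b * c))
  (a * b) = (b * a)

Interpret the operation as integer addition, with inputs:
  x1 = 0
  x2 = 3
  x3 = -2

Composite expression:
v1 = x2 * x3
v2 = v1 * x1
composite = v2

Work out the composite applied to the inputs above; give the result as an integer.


1

(x2 * x3) = 1
((x2 * x3) * x1) = 1


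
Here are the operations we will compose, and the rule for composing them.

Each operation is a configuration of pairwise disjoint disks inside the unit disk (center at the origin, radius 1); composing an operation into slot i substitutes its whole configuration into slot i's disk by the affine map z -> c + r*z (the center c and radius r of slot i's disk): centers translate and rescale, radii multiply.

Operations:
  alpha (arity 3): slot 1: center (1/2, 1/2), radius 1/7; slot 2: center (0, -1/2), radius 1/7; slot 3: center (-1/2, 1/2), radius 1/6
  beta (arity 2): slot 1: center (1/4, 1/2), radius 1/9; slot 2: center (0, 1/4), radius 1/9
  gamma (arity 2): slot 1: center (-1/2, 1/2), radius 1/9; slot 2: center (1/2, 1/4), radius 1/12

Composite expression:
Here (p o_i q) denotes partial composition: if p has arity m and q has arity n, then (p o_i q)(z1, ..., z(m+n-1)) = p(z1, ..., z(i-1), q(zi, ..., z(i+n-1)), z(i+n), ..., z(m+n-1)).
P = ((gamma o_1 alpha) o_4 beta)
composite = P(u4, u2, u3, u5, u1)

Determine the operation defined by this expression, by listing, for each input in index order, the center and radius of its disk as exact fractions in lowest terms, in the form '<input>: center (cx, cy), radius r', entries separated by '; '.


u1: center (1/2, 13/48), radius 1/108; u2: center (-1/2, 4/9), radius 1/63; u3: center (-5/9, 5/9), radius 1/54; u4: center (-4/9, 5/9), radius 1/63; u5: center (25/48, 7/24), radius 1/108

Follow each u-input down from gamma: c' goes to c + r*c', radius to r*r'.
input u4: applying the 2 nested substitutions gives center (-4/9, 5/9), radius 1/63
input u2: applying the 2 nested substitutions gives center (-1/2, 4/9), radius 1/63
input u3: applying the 2 nested substitutions gives center (-5/9, 5/9), radius 1/54
input u5: applying the 2 nested substitutions gives center (25/48, 7/24), radius 1/108
input u1: applying the 2 nested substitutions gives center (1/2, 13/48), radius 1/108


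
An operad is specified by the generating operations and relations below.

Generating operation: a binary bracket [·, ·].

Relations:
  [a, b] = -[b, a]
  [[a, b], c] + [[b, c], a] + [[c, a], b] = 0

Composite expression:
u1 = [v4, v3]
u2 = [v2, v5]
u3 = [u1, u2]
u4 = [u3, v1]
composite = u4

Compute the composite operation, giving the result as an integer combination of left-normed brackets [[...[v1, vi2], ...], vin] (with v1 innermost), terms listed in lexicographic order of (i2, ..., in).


-[[[[v1, v2], v5], v3], v4] + [[[[v1, v2], v5], v4], v3] + [[[[v1, v3], v4], v2], v5] - [[[[v1, v3], v4], v5], v2] - [[[[v1, v4], v3], v2], v5] + [[[[v1, v4], v3], v5], v2] + [[[[v1, v5], v2], v3], v4] - [[[[v1, v5], v2], v4], v3]

A multilinear Lie element is pinned by v1-initial words (v1 innermost).
Composite bracket: [[[v4, v3], [v2, v5]], v1]
Expanding via [a, b] = ab - ba: 16 signed words (2^4 = 16).
Coefficients come from the v1-initial words:
  sign of v1v2v5v3v4 is -1, so it contributes -[[[[v1, v2], v5], v3], v4]
  sign of v1v2v5v4v3 is +1, so it contributes +[[[[v1, v2], v5], v4], v3]
  sign of v1v3v4v2v5 is +1, so it contributes +[[[[v1, v3], v4], v2], v5]
  sign of v1v3v4v5v2 is -1, so it contributes -[[[[v1, v3], v4], v5], v2]
  sign of v1v4v3v2v5 is -1, so it contributes -[[[[v1, v4], v3], v2], v5]
  sign of v1v4v3v5v2 is +1, so it contributes +[[[[v1, v4], v3], v5], v2]
  sign of v1v5v2v3v4 is +1, so it contributes +[[[[v1, v5], v2], v3], v4]
  sign of v1v5v2v4v3 is -1, so it contributes -[[[[v1, v5], v2], v4], v3]


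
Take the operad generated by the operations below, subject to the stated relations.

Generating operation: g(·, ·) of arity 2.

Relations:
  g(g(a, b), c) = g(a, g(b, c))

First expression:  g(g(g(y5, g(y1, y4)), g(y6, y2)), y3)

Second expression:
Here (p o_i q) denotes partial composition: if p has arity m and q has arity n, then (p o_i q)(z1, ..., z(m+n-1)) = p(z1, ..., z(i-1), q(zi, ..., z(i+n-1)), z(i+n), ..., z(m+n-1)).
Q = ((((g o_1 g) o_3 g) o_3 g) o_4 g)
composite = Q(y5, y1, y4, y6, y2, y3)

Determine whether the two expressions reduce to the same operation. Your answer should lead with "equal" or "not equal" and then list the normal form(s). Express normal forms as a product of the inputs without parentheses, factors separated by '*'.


equal: each reduces to y5 * y1 * y4 * y6 * y2 * y3

The first composite normalizes to y5 * y1 * y4 * y6 * y2 * y3
The second composite normalizes to y5 * y1 * y4 * y6 * y2 * y3
Both agree, so they are equal.


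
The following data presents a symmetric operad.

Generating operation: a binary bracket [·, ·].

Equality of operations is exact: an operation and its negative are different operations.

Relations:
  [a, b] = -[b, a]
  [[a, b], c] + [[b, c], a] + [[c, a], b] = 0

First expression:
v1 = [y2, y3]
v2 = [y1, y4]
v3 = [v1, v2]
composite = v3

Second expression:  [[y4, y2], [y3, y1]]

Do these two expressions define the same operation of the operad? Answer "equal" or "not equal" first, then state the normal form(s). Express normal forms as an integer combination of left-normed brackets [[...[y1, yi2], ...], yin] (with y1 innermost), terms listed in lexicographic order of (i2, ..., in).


not equal: they reduce to -[[[y1, y4], y2], y3] + [[[y1, y4], y3], y2] and -[[[y1, y3], y2], y4] + [[[y1, y3], y4], y2]

In normal form, the first expression is -[[[y1, y4], y2], y3] + [[[y1, y4], y3], y2]
In normal form, the second expression is -[[[y1, y3], y2], y4] + [[[y1, y3], y4], y2]
They disagree, so not equal.


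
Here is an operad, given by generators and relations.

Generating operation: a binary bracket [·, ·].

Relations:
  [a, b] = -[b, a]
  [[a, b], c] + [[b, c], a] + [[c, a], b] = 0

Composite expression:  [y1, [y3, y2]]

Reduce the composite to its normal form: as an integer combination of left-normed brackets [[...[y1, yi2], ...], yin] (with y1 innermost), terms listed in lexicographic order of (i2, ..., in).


In the tensor algebra, words opening y1 carry the y1-anchored form.
Composite bracket: [y1, [y3, y2]]
Under [a, b] = ab - ba we get 4 signed associative words (2^2 = 4).
Only words starting with y1 matter:
  word y1y2y3 has sign -1, contributing -[[y1, y2], y3]
  word y1y3y2 has sign +1, contributing +[[y1, y3], y2]

-[[y1, y2], y3] + [[y1, y3], y2]


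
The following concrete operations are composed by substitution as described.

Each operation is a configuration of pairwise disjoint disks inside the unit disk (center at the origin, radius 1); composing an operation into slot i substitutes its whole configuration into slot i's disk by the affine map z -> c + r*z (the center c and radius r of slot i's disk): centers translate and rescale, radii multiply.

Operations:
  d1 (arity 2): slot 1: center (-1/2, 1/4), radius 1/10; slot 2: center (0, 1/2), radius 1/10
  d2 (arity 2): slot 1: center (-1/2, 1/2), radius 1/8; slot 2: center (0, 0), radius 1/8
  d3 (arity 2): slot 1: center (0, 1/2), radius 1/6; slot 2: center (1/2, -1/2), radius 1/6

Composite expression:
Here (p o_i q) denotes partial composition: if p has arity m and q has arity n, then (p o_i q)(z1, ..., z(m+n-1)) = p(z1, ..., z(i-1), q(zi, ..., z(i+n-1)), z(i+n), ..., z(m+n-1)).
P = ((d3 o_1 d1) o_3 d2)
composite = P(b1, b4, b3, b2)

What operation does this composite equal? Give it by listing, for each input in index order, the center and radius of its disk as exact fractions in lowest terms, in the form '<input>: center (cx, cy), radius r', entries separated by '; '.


b1: center (-1/12, 13/24), radius 1/60; b2: center (1/2, -1/2), radius 1/48; b3: center (5/12, -5/12), radius 1/48; b4: center (0, 7/12), radius 1/60


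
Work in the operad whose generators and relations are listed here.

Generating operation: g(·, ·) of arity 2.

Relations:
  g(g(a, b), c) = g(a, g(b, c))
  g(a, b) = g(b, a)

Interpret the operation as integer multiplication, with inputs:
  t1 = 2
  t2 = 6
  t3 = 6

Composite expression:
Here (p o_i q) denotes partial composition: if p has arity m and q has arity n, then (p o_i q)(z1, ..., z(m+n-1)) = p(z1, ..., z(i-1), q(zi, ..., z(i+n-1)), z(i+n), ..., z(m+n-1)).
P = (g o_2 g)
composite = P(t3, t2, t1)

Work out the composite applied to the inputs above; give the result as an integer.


72


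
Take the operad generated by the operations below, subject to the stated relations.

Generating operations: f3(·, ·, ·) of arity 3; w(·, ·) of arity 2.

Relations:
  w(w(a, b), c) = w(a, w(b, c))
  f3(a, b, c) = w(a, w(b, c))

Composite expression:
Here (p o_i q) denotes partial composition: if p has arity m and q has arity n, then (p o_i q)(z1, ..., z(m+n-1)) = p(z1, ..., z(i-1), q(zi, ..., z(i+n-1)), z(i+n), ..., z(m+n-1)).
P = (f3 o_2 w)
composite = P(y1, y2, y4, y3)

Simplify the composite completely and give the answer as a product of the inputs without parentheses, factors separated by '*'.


y1 * y2 * y4 * y3

Associativity of f3 dissolves the nesting; only the y-input order survives.
w(y2, y4) reduces to y2 * y4
f3(y1, w(y2, y4), y3) reduces to y1 * y2 * y4 * y3


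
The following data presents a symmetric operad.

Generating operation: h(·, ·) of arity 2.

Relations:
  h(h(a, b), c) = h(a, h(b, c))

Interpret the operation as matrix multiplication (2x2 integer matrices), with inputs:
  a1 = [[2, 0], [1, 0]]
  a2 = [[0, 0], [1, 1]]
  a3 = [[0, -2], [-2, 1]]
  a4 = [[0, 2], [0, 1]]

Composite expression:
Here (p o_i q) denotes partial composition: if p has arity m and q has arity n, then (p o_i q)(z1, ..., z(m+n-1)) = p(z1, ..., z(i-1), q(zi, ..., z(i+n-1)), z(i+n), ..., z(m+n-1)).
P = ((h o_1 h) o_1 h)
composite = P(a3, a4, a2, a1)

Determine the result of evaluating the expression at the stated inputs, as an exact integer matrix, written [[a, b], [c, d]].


h(a3, a4) = [[0, -2], [0, -3]]
h(h(a3, a4), a2) = [[-2, -2], [-3, -3]]
h(h(h(a3, a4), a2), a1) = [[-6, 0], [-9, 0]]

[[-6, 0], [-9, 0]]


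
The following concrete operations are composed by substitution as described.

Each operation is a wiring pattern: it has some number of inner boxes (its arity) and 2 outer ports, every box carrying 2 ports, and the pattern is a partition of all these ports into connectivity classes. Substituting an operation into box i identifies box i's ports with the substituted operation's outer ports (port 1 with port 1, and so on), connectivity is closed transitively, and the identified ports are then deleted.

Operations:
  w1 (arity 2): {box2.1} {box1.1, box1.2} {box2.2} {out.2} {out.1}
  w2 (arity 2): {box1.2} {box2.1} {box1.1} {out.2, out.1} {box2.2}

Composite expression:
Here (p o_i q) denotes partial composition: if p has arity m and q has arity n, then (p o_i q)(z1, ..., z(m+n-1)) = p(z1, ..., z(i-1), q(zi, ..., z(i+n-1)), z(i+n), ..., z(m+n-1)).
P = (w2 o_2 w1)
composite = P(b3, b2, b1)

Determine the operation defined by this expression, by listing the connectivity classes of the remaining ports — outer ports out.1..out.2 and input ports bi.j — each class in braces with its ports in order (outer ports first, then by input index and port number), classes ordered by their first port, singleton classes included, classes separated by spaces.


{out.1, out.2} {b1.1} {b1.2} {b2.1, b2.2} {b3.1} {b3.2}

Connectivity passes through glued w2-boundaries; trace each wire chain.
composing w1 on (b2, b1), with out.j its own outer ports: {out.1} {out.2} {b1.1} {b1.2} {b2.1, b2.2}
composing w2 on (b3, b2, b1), with out.j its own outer ports: {out.1, out.2} {b1.1} {b1.2} {b2.1, b2.2} {b3.1} {b3.2}


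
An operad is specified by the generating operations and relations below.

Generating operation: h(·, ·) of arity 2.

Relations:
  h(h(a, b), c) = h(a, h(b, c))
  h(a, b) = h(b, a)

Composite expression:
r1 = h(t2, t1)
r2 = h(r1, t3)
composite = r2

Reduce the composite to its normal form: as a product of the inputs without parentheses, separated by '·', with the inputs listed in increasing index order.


t1 · t2 · t3

Both nesting and order wash out for h; what remains is which t's occur.
h(t2, t1) unparenthesizes to t2 · t1
h(h(t2, t1), t3) unparenthesizes to t2 · t1 · t3
rearranged into index order: t1 · t2 · t3


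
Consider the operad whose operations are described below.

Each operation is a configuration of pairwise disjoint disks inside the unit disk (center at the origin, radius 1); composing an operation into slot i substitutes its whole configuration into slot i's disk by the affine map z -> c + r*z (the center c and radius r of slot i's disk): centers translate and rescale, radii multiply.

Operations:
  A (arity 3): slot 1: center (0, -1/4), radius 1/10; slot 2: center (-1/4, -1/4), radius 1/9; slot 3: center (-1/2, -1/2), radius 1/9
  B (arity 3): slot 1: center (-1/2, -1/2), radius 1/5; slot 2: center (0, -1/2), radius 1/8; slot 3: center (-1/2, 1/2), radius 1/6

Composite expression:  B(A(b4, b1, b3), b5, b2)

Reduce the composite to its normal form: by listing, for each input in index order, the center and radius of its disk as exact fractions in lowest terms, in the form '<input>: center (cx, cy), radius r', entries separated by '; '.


b1: center (-11/20, -11/20), radius 1/45; b2: center (-1/2, 1/2), radius 1/6; b3: center (-3/5, -3/5), radius 1/45; b4: center (-1/2, -11/20), radius 1/50; b5: center (0, -1/2), radius 1/8

Nesting under B composes maps z -> c + r*z down each b-path.
b4: after 2 affine steps, its disk has center (-1/2, -11/20), radius 1/50
b1: after 2 affine steps, its disk has center (-11/20, -11/20), radius 1/45
b3: after 2 affine steps, its disk has center (-3/5, -3/5), radius 1/45
b5: after 1 affine step, its disk has center (0, -1/2), radius 1/8
b2: after 1 affine step, its disk has center (-1/2, 1/2), radius 1/6


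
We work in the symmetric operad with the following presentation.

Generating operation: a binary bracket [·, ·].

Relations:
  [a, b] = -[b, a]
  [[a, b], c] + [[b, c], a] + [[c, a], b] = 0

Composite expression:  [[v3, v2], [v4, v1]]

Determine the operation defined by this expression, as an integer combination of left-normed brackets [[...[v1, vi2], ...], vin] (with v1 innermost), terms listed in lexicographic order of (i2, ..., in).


A multilinear Lie element is pinned by v1-initial words (v1 innermost).
Composite bracket: [[v3, v2], [v4, v1]]
The bracket unfolds into 8 signed words via [a, b] = ab - ba (2^3 = 8).
Coefficients come from the v1-initial words:
  v1v4v2v3 appears with sign -1, giving the term -[[[v1, v4], v2], v3]
  v1v4v3v2 appears with sign +1, giving the term +[[[v1, v4], v3], v2]

-[[[v1, v4], v2], v3] + [[[v1, v4], v3], v2]


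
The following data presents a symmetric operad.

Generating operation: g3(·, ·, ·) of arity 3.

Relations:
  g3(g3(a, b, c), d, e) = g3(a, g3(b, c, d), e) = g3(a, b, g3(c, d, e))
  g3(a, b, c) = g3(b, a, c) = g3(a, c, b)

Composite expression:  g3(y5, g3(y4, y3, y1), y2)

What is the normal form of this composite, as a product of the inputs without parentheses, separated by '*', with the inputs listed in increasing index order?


y1 * y2 * y3 * y4 * y5


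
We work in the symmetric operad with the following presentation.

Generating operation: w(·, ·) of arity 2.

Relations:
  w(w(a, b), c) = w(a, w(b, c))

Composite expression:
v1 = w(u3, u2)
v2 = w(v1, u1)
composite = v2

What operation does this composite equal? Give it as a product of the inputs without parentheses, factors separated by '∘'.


The w-tree's shape is irrelevant; the u-reading-order decides.
w(u3, u2) collapses to u3 ∘ u2
w(w(u3, u2), u1) collapses to u3 ∘ u2 ∘ u1

u3 ∘ u2 ∘ u1


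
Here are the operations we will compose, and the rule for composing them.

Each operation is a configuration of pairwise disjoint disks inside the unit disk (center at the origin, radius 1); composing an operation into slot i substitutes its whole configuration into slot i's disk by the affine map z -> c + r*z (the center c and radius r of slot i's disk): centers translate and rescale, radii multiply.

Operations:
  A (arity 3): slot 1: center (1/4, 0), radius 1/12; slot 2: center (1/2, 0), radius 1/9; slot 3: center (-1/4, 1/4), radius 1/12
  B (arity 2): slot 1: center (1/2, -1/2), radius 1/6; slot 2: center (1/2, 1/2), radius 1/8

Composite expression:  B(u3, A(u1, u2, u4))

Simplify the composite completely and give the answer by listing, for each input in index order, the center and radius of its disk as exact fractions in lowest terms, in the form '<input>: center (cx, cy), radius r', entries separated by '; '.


u1: center (17/32, 1/2), radius 1/96; u2: center (9/16, 1/2), radius 1/72; u3: center (1/2, -1/2), radius 1/6; u4: center (15/32, 17/32), radius 1/96

Affine substitution under B: radii multiply and u-centers shift.
input u3: composing its 1 substitution step yields center (1/2, -1/2), radius 1/6
input u1: composing its 2 substitution steps yields center (17/32, 1/2), radius 1/96
input u2: composing its 2 substitution steps yields center (9/16, 1/2), radius 1/72
input u4: composing its 2 substitution steps yields center (15/32, 17/32), radius 1/96


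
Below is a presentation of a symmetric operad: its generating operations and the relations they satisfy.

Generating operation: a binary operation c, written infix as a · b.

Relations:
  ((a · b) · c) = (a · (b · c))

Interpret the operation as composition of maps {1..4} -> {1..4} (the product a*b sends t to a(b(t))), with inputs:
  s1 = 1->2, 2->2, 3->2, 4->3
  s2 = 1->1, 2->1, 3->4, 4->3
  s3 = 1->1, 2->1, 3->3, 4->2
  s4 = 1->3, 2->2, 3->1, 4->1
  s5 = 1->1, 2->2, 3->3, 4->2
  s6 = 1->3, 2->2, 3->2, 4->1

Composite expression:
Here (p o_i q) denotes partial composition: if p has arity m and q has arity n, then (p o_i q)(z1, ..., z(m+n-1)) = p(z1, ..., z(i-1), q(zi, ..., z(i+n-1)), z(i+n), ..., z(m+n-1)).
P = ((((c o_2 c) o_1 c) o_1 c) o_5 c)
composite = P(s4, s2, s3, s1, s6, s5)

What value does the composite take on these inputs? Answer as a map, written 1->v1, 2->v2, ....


1->3, 2->3, 3->3, 4->3

(s4 · s2) = 1->3, 2->3, 3->1, 4->1
((s4 · s2) · s3) = 1->3, 2->3, 3->1, 4->3
(s6 · s5) = 1->3, 2->2, 3->2, 4->2
(s1 · (s6 · s5)) = 1->2, 2->2, 3->2, 4->2
(((s4 · s2) · s3) · (s1 · (s6 · s5))) = 1->3, 2->3, 3->3, 4->3


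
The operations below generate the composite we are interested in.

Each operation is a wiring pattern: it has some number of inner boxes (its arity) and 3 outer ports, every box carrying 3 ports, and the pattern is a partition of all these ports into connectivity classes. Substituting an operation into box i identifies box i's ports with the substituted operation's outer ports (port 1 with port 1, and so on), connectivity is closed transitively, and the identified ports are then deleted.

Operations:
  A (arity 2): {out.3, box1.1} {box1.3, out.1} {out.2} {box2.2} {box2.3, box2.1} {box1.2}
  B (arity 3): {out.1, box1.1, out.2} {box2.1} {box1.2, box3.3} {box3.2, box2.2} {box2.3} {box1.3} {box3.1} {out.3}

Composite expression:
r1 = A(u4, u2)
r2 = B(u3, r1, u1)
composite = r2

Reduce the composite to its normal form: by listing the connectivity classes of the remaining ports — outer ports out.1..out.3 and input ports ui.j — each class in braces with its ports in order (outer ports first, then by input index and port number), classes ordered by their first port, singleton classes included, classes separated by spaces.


{out.1, out.2, u3.1} {out.3} {u1.1} {u1.2} {u1.3, u3.2} {u2.1, u2.3} {u2.2} {u3.3} {u4.1} {u4.2} {u4.3}


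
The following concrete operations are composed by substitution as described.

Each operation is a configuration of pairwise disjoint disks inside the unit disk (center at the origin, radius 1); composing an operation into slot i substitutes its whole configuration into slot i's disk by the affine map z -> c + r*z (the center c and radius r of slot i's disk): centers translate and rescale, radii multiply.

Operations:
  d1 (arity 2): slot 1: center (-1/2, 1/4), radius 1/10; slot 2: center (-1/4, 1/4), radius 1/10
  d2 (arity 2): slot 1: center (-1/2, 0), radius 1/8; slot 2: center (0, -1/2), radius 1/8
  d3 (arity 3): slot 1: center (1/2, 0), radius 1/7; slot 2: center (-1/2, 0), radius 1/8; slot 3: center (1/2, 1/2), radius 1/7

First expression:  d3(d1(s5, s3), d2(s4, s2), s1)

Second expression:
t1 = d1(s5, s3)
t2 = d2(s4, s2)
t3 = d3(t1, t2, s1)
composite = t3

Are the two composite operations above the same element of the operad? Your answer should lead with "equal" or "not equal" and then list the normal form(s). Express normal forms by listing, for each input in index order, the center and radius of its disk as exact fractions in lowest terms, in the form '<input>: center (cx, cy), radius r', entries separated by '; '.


Normal form of the first expression: s1: center (1/2, 1/2), radius 1/7; s2: center (-1/2, -1/16), radius 1/64; s3: center (13/28, 1/28), radius 1/70; s4: center (-9/16, 0), radius 1/64; s5: center (3/7, 1/28), radius 1/70
Normal form of the second expression: s1: center (1/2, 1/2), radius 1/7; s2: center (-1/2, -1/16), radius 1/64; s3: center (13/28, 1/28), radius 1/70; s4: center (-9/16, 0), radius 1/64; s5: center (3/7, 1/28), radius 1/70
Identical normal forms: equal.

equal; the common form is s1: center (1/2, 1/2), radius 1/7; s2: center (-1/2, -1/16), radius 1/64; s3: center (13/28, 1/28), radius 1/70; s4: center (-9/16, 0), radius 1/64; s5: center (3/7, 1/28), radius 1/70


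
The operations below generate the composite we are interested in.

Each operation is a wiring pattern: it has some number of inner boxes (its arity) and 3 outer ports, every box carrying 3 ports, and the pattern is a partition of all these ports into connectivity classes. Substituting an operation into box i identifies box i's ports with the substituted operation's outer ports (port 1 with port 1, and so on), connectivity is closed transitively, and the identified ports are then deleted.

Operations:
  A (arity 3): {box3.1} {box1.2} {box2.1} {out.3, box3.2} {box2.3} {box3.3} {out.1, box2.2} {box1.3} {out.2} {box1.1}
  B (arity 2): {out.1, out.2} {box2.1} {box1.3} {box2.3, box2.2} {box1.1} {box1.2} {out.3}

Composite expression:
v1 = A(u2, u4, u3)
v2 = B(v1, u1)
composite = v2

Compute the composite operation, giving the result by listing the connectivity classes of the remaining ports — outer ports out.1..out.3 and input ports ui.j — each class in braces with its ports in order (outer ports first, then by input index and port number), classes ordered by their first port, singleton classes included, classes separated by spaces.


{out.1, out.2} {out.3} {u1.1} {u1.2, u1.3} {u2.1} {u2.2} {u2.3} {u3.1} {u3.2} {u3.3} {u4.1} {u4.2} {u4.3}

Substituting into B glues patterns; closure does the rest.
through A, on inputs (u2, u4, u3): {out.1, u4.2} {out.2} {out.3, u3.2} {u2.1} {u2.2} {u2.3} {u3.1} {u3.3} {u4.1} {u4.3} (out.j = stage outer ports)
through B, on inputs (u2, u4, u3, u1): {out.1, out.2} {out.3} {u1.1} {u1.2, u1.3} {u2.1} {u2.2} {u2.3} {u3.1} {u3.2} {u3.3} {u4.1} {u4.2} {u4.3} (out.j = stage outer ports)


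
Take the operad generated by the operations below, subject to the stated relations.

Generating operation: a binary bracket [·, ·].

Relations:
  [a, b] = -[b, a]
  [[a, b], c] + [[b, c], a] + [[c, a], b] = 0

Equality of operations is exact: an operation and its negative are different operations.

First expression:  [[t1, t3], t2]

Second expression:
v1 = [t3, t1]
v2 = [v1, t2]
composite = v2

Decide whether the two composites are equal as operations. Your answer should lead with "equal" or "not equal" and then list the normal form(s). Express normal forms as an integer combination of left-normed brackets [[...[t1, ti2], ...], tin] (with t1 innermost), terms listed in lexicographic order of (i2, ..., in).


not equal; the first gives [[t1, t3], t2] and the second -[[t1, t3], t2]

The first expression, normalized: [[t1, t3], t2]
The second expression, normalized: -[[t1, t3], t2]
The forms do not match — not equal.


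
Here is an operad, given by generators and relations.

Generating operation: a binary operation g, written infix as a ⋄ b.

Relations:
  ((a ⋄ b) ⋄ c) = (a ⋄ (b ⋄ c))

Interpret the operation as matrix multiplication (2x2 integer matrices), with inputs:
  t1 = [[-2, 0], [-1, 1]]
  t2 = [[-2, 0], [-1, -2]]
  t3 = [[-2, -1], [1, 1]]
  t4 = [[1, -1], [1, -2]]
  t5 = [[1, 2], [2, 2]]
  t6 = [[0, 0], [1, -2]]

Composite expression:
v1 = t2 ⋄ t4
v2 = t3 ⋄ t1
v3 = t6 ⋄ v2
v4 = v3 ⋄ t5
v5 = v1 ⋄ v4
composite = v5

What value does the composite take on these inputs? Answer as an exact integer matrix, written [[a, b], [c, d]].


(t2 ⋄ t4) = [[-2, 2], [-3, 5]]
(t3 ⋄ t1) = [[5, -1], [-3, 1]]
(t6 ⋄ (t3 ⋄ t1)) = [[0, 0], [11, -3]]
((t6 ⋄ (t3 ⋄ t1)) ⋄ t5) = [[0, 0], [5, 16]]
((t2 ⋄ t4) ⋄ ((t6 ⋄ (t3 ⋄ t1)) ⋄ t5)) = [[10, 32], [25, 80]]

[[10, 32], [25, 80]]


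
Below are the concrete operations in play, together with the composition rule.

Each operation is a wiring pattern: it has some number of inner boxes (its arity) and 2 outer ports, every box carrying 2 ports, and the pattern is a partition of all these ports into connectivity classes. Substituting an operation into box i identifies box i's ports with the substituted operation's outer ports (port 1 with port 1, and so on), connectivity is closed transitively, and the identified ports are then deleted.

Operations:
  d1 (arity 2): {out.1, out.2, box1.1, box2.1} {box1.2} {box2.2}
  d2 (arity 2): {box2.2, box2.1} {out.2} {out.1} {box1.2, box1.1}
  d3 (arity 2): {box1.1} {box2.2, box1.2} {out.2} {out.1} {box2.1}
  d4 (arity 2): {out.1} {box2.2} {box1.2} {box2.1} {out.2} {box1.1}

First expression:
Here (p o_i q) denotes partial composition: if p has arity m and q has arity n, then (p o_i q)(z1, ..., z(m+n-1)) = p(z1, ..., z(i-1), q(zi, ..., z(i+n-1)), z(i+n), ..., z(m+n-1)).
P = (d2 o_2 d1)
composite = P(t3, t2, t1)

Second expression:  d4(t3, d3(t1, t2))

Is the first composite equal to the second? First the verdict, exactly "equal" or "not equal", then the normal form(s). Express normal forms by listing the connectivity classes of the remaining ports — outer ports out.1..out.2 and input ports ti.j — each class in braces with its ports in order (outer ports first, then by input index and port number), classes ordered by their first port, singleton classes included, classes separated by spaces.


not equal — first {out.1} {out.2} {t1.1, t2.1} {t1.2} {t2.2} {t3.1, t3.2}, second {out.1} {out.2} {t1.1} {t1.2, t2.2} {t2.1} {t3.1} {t3.2}
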